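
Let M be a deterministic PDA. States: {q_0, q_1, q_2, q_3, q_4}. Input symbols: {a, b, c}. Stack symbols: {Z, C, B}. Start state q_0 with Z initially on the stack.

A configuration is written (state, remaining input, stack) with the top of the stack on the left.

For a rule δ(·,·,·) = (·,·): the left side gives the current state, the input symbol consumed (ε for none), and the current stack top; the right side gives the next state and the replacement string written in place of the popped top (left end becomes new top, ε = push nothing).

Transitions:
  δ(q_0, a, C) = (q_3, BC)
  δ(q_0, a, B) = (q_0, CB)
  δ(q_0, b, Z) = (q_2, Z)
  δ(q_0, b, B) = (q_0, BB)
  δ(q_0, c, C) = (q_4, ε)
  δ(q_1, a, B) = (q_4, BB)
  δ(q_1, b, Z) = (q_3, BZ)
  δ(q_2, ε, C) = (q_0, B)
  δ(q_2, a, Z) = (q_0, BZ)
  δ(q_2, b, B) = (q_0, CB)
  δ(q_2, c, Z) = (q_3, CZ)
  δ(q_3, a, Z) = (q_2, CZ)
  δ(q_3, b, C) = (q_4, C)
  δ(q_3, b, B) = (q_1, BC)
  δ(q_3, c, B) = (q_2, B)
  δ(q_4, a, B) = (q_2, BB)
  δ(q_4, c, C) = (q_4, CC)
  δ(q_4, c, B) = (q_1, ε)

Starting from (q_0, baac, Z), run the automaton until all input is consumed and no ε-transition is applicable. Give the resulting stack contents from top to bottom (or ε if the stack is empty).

(q_0, baac, Z)
  read b, top Z: go to q_2, push Z → (q_2, aac, Z)
  read a, top Z: go to q_0, push BZ → (q_0, ac, BZ)
  read a, top B: go to q_0, push CB → (q_0, c, CBZ)
  read c, top C: go to q_4, push ε → (q_4, ε, BZ)
All input consumed in state q_4 with stack BZ.

BZ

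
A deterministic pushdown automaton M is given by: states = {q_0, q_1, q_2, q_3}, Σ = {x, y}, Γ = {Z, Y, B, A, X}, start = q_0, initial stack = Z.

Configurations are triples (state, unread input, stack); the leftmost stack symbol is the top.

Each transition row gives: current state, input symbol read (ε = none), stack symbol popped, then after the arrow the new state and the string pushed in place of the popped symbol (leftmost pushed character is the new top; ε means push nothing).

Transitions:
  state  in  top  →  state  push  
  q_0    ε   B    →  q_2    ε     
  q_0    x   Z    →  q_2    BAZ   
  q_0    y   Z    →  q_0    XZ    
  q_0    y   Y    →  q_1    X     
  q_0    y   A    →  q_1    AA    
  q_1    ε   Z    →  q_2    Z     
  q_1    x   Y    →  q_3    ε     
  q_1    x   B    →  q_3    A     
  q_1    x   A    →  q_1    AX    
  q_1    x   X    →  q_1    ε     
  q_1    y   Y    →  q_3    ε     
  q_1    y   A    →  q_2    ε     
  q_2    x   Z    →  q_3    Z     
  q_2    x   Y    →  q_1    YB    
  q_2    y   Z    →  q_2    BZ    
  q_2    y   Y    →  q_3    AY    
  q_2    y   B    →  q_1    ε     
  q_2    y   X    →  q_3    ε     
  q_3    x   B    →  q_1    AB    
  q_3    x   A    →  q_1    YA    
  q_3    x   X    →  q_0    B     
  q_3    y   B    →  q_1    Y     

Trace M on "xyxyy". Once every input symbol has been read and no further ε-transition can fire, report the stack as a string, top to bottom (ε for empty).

Z

(q_0, xyxyy, Z)
  read x, top Z: go to q_2, push BAZ → (q_2, yxyy, BAZ)
  read y, top B: go to q_1, push ε → (q_1, xyy, AZ)
  read x, top A: go to q_1, push AX → (q_1, yy, AXZ)
  read y, top A: go to q_2, push ε → (q_2, y, XZ)
  read y, top X: go to q_3, push ε → (q_3, ε, Z)
All input consumed in state q_3 with stack Z.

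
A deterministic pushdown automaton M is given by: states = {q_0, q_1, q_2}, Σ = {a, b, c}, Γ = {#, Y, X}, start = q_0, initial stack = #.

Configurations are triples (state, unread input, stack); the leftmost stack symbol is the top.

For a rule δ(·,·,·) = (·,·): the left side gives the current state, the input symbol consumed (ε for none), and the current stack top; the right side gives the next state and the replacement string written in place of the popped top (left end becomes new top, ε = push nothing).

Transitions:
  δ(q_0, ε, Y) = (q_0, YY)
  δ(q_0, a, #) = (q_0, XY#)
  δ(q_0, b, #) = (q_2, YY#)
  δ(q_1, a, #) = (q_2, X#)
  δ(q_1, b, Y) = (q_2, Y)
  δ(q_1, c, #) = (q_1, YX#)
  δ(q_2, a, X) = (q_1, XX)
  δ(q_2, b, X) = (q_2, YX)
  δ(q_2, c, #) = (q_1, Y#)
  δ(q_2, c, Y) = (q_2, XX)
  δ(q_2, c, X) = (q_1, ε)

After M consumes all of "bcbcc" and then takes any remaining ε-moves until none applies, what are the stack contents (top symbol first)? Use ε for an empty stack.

XXXY#

(q_0, bcbcc, #)
  read b, top #: go to q_2, push YY# → (q_2, cbcc, YY#)
  read c, top Y: go to q_2, push XX → (q_2, bcc, XXY#)
  read b, top X: go to q_2, push YX → (q_2, cc, YXXY#)
  read c, top Y: go to q_2, push XX → (q_2, c, XXXXY#)
  read c, top X: go to q_1, push ε → (q_1, ε, XXXY#)
All input consumed in state q_1 with stack XXXY#.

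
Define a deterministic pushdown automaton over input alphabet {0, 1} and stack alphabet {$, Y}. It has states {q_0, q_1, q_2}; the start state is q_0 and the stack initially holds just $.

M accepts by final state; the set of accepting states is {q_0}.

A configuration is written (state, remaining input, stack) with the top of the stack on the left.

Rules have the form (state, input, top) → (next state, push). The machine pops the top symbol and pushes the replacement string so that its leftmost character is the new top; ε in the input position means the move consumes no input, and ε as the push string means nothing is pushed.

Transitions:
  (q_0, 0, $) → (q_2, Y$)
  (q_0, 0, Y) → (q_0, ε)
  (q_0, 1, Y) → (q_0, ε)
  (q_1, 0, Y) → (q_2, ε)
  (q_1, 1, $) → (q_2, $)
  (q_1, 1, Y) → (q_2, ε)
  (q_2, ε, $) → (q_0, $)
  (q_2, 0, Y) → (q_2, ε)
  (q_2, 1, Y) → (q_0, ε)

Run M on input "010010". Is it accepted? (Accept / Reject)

Reject

(q_0, 010010, $) ⊢ (q_2, 10010, Y$) ⊢ (q_0, 0010, $) ⊢ (q_2, 010, Y$) ⊢ (q_2, 10, $) ⊢ (q_0, 10, $)
No transition applies at (q_0, 10, $); input not fully consumed.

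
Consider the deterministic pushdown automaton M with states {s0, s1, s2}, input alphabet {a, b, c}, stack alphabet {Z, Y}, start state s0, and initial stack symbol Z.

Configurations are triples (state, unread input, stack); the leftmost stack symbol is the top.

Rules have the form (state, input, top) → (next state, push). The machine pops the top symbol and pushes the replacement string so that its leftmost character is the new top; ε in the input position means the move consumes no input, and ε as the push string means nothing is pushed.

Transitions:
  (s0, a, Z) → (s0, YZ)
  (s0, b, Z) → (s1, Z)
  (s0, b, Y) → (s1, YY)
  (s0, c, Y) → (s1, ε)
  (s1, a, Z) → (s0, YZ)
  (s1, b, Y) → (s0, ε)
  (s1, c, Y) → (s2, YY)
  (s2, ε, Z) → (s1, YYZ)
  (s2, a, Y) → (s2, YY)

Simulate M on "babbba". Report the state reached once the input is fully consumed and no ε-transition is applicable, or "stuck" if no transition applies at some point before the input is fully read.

stuck

(s0, babbba, Z)
  read b, top Z: go to s1, push Z → (s1, abbba, Z)
  read a, top Z: go to s0, push YZ → (s0, bbba, YZ)
  read b, top Y: go to s1, push YY → (s1, bba, YYZ)
  read b, top Y: go to s0, push ε → (s0, ba, YZ)
  read b, top Y: go to s1, push YY → (s1, a, YYZ)
No transition for (s1, a, top Y); M blocks with input a remaining.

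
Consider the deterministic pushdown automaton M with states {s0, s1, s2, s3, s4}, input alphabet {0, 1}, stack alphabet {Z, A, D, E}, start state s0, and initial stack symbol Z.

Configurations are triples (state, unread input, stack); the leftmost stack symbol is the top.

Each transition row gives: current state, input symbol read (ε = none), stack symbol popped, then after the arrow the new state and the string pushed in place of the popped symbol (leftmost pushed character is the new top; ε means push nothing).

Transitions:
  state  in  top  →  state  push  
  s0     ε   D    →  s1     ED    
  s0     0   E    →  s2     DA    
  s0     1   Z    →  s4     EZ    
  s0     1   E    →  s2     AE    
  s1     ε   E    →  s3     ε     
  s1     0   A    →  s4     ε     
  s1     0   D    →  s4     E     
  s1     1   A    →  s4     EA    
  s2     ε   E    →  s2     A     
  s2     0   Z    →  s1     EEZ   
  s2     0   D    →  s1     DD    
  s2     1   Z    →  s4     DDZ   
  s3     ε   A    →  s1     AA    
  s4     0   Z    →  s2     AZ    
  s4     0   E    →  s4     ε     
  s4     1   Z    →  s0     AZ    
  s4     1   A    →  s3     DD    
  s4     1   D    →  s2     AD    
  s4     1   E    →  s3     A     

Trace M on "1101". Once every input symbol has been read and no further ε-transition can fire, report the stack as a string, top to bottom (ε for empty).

(s0, 1101, Z) ⊢ (s4, 101, EZ) ⊢ (s3, 01, AZ) ⊢ (s1, 01, AAZ) ⊢ (s4, 1, AZ) ⊢ (s3, ε, DDZ)
All input consumed in state s3 with stack DDZ.

DDZ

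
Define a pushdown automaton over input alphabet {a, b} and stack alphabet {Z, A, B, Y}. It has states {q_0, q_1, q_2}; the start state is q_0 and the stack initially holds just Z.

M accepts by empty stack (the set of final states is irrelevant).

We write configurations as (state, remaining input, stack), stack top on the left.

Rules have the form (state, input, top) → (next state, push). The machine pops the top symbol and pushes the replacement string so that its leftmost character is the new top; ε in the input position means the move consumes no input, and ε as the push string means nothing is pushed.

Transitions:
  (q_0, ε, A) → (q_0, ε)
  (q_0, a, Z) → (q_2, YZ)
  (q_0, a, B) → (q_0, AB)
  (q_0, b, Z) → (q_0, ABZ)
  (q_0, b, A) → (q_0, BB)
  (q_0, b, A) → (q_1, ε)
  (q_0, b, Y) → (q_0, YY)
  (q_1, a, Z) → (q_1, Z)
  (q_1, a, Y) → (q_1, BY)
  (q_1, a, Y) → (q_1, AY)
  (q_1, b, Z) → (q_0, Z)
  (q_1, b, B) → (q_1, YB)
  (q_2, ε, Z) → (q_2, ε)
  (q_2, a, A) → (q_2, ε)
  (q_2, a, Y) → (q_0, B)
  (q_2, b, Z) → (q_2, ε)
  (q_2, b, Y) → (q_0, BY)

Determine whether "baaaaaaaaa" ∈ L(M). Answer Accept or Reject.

Reject

No computation consumes all input and empties the stack.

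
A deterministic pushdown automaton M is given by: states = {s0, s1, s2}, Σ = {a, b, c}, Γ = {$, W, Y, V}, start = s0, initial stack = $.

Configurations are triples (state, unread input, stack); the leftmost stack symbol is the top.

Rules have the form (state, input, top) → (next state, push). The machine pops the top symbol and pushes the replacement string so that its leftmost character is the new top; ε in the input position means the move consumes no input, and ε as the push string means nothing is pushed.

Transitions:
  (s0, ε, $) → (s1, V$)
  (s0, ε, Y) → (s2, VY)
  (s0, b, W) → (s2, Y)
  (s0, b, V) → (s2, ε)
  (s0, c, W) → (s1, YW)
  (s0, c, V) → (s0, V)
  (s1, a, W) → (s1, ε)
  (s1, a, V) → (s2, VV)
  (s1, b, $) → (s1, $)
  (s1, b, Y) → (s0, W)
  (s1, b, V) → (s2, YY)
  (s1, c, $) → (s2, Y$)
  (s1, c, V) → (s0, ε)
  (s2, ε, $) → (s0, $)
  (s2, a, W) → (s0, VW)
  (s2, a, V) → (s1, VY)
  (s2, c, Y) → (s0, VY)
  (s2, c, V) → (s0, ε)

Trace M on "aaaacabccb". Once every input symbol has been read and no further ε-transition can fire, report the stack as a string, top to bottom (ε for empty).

YYYYVYV$

(s0, aaaacabccb, $)
  ε-move, top $: go to s1, push V$ → (s1, aaaacabccb, V$)
  read a, top V: go to s2, push VV → (s2, aaacabccb, VV$)
  read a, top V: go to s1, push VY → (s1, aacabccb, VYV$)
  read a, top V: go to s2, push VV → (s2, acabccb, VVYV$)
  read a, top V: go to s1, push VY → (s1, cabccb, VYVYV$)
  read c, top V: go to s0, push ε → (s0, abccb, YVYV$)
  ε-move, top Y: go to s2, push VY → (s2, abccb, VYVYV$)
  read a, top V: go to s1, push VY → (s1, bccb, VYYVYV$)
  read b, top V: go to s2, push YY → (s2, ccb, YYYYVYV$)
  read c, top Y: go to s0, push VY → (s0, cb, VYYYYVYV$)
  read c, top V: go to s0, push V → (s0, b, VYYYYVYV$)
  read b, top V: go to s2, push ε → (s2, ε, YYYYVYV$)
All input consumed in state s2 with stack YYYYVYV$.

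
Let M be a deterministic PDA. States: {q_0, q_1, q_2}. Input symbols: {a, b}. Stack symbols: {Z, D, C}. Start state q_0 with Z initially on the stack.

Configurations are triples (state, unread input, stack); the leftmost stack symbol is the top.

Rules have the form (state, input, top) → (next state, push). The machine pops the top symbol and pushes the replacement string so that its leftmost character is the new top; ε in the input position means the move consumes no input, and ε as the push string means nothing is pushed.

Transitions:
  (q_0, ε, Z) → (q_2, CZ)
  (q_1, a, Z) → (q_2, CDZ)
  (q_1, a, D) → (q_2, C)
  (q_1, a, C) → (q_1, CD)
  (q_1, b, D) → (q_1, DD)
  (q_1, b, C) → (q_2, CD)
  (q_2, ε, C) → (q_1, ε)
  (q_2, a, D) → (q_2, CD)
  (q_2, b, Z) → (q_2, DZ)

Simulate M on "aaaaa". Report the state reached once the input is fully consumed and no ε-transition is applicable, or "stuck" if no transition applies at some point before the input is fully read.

q_1

(q_0, aaaaa, Z)
  ε-move, top Z: go to q_2, push CZ → (q_2, aaaaa, CZ)
  ε-move, top C: go to q_1, push ε → (q_1, aaaaa, Z)
  read a, top Z: go to q_2, push CDZ → (q_2, aaaa, CDZ)
  ε-move, top C: go to q_1, push ε → (q_1, aaaa, DZ)
  read a, top D: go to q_2, push C → (q_2, aaa, CZ)
  ε-move, top C: go to q_1, push ε → (q_1, aaa, Z)
  read a, top Z: go to q_2, push CDZ → (q_2, aa, CDZ)
  ε-move, top C: go to q_1, push ε → (q_1, aa, DZ)
  read a, top D: go to q_2, push C → (q_2, a, CZ)
  ε-move, top C: go to q_1, push ε → (q_1, a, Z)
  read a, top Z: go to q_2, push CDZ → (q_2, ε, CDZ)
  ε-move, top C: go to q_1, push ε → (q_1, ε, DZ)
All input consumed; M is in state q_1.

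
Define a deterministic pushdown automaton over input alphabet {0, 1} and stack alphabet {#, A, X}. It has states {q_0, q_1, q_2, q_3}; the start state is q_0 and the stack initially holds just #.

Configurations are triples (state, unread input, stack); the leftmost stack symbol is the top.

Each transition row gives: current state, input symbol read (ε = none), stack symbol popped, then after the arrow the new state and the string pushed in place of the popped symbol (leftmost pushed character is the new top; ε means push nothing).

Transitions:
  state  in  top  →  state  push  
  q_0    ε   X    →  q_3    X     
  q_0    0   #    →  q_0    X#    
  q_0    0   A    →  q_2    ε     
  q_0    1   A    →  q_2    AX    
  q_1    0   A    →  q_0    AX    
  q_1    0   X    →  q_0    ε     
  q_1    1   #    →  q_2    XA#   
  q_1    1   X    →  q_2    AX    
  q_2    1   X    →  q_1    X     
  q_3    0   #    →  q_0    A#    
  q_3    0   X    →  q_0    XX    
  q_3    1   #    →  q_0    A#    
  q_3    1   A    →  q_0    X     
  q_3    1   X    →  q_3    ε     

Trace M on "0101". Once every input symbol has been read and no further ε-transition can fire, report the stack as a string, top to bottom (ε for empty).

AX#

(q_0, 0101, #) ⊢ (q_0, 101, X#) ⊢ (q_3, 101, X#) ⊢ (q_3, 01, #) ⊢ (q_0, 1, A#) ⊢ (q_2, ε, AX#)
All input consumed in state q_2 with stack AX#.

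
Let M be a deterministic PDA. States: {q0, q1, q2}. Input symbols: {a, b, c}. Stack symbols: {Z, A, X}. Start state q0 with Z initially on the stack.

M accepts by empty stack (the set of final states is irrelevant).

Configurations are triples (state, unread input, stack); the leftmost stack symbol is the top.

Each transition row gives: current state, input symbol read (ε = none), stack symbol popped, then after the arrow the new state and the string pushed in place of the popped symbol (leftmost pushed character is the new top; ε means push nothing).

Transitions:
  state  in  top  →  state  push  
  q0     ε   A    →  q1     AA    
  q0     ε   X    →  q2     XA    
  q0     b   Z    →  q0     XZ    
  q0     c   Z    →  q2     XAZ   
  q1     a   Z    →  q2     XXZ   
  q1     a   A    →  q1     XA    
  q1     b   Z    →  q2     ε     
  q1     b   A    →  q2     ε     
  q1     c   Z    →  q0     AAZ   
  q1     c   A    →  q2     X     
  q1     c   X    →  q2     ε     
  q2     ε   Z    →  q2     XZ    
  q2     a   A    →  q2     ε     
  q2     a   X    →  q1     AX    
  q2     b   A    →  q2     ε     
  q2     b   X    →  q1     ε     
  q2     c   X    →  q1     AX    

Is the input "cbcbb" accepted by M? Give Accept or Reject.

Accept

(q0, cbcbb, Z)
  read c, top Z: go to q2, push XAZ → (q2, bcbb, XAZ)
  read b, top X: go to q1, push ε → (q1, cbb, AZ)
  read c, top A: go to q2, push X → (q2, bb, XZ)
  read b, top X: go to q1, push ε → (q1, b, Z)
  read b, top Z: go to q2, push ε → (q2, ε, ε)
All input consumed and the stack is empty.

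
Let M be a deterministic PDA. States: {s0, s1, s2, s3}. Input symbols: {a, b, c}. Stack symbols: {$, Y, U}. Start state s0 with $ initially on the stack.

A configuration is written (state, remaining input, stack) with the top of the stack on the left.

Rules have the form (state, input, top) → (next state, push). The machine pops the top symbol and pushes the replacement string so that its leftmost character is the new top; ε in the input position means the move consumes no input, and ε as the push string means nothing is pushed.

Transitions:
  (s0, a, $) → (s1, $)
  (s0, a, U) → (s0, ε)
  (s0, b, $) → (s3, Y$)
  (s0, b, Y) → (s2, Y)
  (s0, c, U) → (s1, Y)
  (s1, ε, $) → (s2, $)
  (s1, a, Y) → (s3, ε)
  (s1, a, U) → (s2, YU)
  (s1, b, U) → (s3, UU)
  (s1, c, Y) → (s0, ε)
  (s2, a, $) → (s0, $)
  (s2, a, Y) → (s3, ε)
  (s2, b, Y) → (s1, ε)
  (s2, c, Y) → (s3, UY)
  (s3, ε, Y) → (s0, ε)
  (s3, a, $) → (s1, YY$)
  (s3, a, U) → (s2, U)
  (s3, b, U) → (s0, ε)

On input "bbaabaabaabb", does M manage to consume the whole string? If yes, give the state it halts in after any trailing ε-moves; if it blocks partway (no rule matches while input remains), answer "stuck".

(s0, bbaabaabaabb, $)
  read b, top $: go to s3, push Y$ → (s3, baabaabaabb, Y$)
  ε-move, top Y: go to s0, push ε → (s0, baabaabaabb, $)
  read b, top $: go to s3, push Y$ → (s3, aabaabaabb, Y$)
  ε-move, top Y: go to s0, push ε → (s0, aabaabaabb, $)
  read a, top $: go to s1, push $ → (s1, abaabaabb, $)
  ε-move, top $: go to s2, push $ → (s2, abaabaabb, $)
  read a, top $: go to s0, push $ → (s0, baabaabb, $)
  read b, top $: go to s3, push Y$ → (s3, aabaabb, Y$)
  ε-move, top Y: go to s0, push ε → (s0, aabaabb, $)
  read a, top $: go to s1, push $ → (s1, abaabb, $)
  ε-move, top $: go to s2, push $ → (s2, abaabb, $)
  read a, top $: go to s0, push $ → (s0, baabb, $)
  read b, top $: go to s3, push Y$ → (s3, aabb, Y$)
  ε-move, top Y: go to s0, push ε → (s0, aabb, $)
  read a, top $: go to s1, push $ → (s1, abb, $)
  ε-move, top $: go to s2, push $ → (s2, abb, $)
  read a, top $: go to s0, push $ → (s0, bb, $)
  read b, top $: go to s3, push Y$ → (s3, b, Y$)
  ε-move, top Y: go to s0, push ε → (s0, b, $)
  read b, top $: go to s3, push Y$ → (s3, ε, Y$)
  ε-move, top Y: go to s0, push ε → (s0, ε, $)
All input consumed; M is in state s0.

s0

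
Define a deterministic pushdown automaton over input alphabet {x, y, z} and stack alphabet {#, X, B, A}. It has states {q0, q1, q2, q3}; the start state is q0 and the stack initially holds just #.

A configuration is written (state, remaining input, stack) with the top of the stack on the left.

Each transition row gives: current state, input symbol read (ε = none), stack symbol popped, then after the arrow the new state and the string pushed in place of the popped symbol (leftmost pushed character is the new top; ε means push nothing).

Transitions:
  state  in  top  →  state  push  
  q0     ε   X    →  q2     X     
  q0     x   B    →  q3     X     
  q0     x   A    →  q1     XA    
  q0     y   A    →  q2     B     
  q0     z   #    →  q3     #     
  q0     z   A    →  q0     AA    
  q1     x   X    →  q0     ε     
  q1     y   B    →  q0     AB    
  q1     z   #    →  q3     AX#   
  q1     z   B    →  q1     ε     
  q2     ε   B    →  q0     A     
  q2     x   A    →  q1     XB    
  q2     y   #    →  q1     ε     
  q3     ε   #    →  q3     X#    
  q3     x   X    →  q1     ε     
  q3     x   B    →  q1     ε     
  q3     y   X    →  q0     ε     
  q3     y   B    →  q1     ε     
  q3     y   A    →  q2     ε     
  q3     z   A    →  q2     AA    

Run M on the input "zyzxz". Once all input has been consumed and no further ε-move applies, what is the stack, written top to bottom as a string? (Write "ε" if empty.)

(q0, zyzxz, #)
  read z, top #: go to q3, push # → (q3, yzxz, #)
  ε-move, top #: go to q3, push X# → (q3, yzxz, X#)
  read y, top X: go to q0, push ε → (q0, zxz, #)
  read z, top #: go to q3, push # → (q3, xz, #)
  ε-move, top #: go to q3, push X# → (q3, xz, X#)
  read x, top X: go to q1, push ε → (q1, z, #)
  read z, top #: go to q3, push AX# → (q3, ε, AX#)
All input consumed in state q3 with stack AX#.

AX#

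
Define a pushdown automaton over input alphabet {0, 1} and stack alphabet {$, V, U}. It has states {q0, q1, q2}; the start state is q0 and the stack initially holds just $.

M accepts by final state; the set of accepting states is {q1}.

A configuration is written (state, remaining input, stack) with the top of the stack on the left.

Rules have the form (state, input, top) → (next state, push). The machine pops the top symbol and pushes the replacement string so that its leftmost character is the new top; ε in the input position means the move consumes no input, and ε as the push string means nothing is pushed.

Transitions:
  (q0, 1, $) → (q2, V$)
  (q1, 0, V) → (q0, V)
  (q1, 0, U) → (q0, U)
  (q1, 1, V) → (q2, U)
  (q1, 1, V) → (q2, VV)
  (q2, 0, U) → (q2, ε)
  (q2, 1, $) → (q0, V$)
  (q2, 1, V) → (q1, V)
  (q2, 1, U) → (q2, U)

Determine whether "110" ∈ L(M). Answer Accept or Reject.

Reject

No computation consumes all input and reaches a final state.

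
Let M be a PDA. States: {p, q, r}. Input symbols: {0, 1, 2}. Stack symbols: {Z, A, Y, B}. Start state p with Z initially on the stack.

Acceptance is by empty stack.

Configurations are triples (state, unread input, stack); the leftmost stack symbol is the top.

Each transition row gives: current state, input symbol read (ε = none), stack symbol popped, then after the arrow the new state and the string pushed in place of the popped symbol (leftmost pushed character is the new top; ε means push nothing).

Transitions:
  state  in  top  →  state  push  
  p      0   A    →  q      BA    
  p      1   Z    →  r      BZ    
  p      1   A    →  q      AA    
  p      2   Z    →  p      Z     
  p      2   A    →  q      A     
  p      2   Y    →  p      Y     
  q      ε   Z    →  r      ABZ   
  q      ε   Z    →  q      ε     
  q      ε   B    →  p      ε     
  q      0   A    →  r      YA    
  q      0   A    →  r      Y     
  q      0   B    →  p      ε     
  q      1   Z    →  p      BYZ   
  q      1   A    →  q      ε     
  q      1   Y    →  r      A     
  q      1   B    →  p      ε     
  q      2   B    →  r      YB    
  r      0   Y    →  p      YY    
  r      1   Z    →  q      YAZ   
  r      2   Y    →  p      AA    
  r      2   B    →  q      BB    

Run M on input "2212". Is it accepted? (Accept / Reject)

No computation consumes all input and empties the stack.

Reject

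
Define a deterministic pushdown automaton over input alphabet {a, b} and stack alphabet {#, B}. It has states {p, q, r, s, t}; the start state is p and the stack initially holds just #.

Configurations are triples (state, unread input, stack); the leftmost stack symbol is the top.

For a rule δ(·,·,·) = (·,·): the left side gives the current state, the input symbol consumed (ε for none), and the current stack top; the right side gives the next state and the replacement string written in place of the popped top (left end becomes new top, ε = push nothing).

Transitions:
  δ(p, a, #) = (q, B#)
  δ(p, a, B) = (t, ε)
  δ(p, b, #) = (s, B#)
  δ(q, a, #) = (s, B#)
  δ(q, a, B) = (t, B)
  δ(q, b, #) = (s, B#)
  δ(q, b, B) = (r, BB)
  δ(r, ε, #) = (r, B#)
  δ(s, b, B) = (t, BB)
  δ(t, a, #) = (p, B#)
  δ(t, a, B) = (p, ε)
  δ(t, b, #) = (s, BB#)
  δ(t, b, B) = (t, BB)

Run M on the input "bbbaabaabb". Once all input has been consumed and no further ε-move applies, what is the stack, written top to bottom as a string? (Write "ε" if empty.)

(p, bbbaabaabb, #) ⊢ (s, bbaabaabb, B#) ⊢ (t, baabaabb, BB#) ⊢ (t, aabaabb, BBB#) ⊢ (p, abaabb, BB#) ⊢ (t, baabb, B#) ⊢ (t, aabb, BB#) ⊢ (p, abb, B#) ⊢ (t, bb, #) ⊢ (s, b, BB#) ⊢ (t, ε, BBB#)
All input consumed in state t with stack BBB#.

BBB#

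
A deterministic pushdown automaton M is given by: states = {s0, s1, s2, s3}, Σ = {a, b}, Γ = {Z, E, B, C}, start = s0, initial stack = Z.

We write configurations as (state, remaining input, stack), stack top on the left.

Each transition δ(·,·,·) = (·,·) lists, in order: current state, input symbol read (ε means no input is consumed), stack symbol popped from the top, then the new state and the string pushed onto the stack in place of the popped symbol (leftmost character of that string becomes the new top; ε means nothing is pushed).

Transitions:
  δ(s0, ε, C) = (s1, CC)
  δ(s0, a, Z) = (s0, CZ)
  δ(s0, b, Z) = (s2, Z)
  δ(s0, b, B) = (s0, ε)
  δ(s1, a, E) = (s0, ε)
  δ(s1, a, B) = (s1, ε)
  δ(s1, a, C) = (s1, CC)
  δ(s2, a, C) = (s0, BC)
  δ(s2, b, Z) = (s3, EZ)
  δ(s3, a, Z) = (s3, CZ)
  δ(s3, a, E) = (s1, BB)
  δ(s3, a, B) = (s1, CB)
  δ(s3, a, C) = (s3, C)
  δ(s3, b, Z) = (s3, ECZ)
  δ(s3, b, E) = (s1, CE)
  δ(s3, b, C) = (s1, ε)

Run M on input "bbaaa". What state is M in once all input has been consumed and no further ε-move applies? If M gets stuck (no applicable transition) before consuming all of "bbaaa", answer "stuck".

s1

(s0, bbaaa, Z)
  read b, top Z: go to s2, push Z → (s2, baaa, Z)
  read b, top Z: go to s3, push EZ → (s3, aaa, EZ)
  read a, top E: go to s1, push BB → (s1, aa, BBZ)
  read a, top B: go to s1, push ε → (s1, a, BZ)
  read a, top B: go to s1, push ε → (s1, ε, Z)
All input consumed; M is in state s1.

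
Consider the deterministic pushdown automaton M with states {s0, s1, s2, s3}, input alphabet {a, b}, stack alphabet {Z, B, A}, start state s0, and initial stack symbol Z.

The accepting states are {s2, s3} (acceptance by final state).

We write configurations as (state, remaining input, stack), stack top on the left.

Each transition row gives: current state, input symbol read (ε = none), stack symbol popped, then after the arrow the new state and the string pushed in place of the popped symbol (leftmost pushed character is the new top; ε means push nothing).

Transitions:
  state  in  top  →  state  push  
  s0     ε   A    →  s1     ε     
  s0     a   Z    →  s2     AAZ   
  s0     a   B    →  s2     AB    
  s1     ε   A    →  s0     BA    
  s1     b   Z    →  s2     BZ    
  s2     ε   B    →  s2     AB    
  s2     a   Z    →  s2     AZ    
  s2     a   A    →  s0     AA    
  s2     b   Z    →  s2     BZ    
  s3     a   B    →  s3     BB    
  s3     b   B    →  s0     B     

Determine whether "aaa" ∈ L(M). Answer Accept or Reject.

(s0, aaa, Z)
  read a, top Z: go to s2, push AAZ → (s2, aa, AAZ)
  read a, top A: go to s0, push AA → (s0, a, AAAZ)
  ε-move, top A: go to s1, push ε → (s1, a, AAZ)
  ε-move, top A: go to s0, push BA → (s0, a, BAAZ)
  read a, top B: go to s2, push AB → (s2, ε, ABAAZ)
All input consumed; state s2 ∈ F.

Accept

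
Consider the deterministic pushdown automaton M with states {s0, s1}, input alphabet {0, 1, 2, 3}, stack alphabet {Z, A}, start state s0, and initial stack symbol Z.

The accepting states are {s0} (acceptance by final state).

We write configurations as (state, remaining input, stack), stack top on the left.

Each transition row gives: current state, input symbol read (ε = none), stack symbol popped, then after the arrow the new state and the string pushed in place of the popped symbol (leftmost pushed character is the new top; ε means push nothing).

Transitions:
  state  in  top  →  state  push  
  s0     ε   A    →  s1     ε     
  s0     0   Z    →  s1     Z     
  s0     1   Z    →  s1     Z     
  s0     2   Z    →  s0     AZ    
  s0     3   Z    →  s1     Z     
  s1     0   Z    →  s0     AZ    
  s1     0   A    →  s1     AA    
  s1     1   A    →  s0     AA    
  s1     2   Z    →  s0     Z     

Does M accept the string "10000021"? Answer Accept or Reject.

(s0, 10000021, Z) ⊢ (s1, 0000021, Z) ⊢ (s0, 000021, AZ) ⊢ (s1, 000021, Z) ⊢ (s0, 00021, AZ) ⊢ (s1, 00021, Z) ⊢ (s0, 0021, AZ) ⊢ (s1, 0021, Z) ⊢ (s0, 021, AZ) ⊢ (s1, 021, Z) ⊢ (s0, 21, AZ) ⊢ (s1, 21, Z) ⊢ (s0, 1, Z) ⊢ (s1, ε, Z)
All input consumed; state s1 ∉ F and no further ε-move applies.

Reject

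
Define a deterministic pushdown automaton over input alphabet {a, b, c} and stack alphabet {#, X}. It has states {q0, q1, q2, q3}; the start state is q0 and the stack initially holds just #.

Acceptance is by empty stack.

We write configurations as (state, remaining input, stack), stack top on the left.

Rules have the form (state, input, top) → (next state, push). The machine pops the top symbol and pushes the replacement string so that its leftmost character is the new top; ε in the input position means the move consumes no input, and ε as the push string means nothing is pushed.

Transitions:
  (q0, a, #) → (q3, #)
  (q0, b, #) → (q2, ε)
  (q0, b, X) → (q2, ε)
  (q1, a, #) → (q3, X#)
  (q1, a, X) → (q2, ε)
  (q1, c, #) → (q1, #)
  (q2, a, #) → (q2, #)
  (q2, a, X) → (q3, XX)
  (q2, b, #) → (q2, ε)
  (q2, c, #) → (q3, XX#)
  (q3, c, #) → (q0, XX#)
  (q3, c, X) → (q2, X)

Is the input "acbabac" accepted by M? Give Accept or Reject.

Reject

(q0, acbabac, #)
  read a, top #: go to q3, push # → (q3, cbabac, #)
  read c, top #: go to q0, push XX# → (q0, babac, XX#)
  read b, top X: go to q2, push ε → (q2, abac, X#)
  read a, top X: go to q3, push XX → (q3, bac, XX#)
No transition applies at (q3, bac, XX#); input not fully consumed.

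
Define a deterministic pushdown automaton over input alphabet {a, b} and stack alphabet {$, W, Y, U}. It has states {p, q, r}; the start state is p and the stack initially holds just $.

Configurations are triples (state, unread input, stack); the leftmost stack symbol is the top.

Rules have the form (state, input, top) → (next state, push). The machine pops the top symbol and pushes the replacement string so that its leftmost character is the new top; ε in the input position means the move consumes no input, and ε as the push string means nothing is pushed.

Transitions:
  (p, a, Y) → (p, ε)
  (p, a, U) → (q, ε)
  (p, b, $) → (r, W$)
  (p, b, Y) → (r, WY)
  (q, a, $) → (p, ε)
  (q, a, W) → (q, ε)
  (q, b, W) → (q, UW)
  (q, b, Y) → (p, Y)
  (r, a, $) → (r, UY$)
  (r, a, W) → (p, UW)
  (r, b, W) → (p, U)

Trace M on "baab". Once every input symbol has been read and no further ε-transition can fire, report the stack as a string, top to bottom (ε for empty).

UW$

(p, baab, $)
  read b, top $: go to r, push W$ → (r, aab, W$)
  read a, top W: go to p, push UW → (p, ab, UW$)
  read a, top U: go to q, push ε → (q, b, W$)
  read b, top W: go to q, push UW → (q, ε, UW$)
All input consumed in state q with stack UW$.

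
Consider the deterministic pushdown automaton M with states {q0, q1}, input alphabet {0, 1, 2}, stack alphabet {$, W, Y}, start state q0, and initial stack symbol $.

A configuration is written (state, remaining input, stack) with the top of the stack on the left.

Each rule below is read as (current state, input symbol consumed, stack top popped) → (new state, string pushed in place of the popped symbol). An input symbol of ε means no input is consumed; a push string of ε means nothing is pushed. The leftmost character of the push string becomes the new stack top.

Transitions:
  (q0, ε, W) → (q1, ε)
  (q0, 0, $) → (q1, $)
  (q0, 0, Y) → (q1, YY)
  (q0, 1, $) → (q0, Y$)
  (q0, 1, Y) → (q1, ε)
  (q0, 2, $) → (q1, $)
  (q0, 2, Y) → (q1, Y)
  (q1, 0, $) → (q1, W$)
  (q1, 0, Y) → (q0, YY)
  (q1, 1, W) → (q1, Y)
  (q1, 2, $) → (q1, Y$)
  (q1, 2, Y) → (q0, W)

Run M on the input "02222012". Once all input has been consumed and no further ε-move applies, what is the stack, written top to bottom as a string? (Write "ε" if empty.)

(q0, 02222012, $)
  read 0, top $: go to q1, push $ → (q1, 2222012, $)
  read 2, top $: go to q1, push Y$ → (q1, 222012, Y$)
  read 2, top Y: go to q0, push W → (q0, 22012, W$)
  ε-move, top W: go to q1, push ε → (q1, 22012, $)
  read 2, top $: go to q1, push Y$ → (q1, 2012, Y$)
  read 2, top Y: go to q0, push W → (q0, 012, W$)
  ε-move, top W: go to q1, push ε → (q1, 012, $)
  read 0, top $: go to q1, push W$ → (q1, 12, W$)
  read 1, top W: go to q1, push Y → (q1, 2, Y$)
  read 2, top Y: go to q0, push W → (q0, ε, W$)
  ε-move, top W: go to q1, push ε → (q1, ε, $)
All input consumed in state q1 with stack $.

$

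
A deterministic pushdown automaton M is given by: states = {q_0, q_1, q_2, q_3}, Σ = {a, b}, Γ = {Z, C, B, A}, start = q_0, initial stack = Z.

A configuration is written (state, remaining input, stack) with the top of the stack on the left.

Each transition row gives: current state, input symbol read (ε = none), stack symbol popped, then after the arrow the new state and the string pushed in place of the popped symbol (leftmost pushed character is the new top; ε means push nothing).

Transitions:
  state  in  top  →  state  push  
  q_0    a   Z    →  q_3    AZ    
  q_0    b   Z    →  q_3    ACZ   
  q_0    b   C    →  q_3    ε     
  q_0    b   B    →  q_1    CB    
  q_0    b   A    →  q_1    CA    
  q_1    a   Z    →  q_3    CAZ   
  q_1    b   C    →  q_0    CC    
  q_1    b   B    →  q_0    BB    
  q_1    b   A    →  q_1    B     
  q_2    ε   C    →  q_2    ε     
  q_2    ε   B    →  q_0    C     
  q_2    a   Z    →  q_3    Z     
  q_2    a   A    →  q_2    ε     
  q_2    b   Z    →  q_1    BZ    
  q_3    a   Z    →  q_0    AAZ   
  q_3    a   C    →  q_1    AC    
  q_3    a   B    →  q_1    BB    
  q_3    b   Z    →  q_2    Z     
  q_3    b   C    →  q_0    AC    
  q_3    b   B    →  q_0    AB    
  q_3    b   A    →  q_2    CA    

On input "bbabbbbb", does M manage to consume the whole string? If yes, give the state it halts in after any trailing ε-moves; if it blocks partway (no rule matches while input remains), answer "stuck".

q_3

(q_0, bbabbbbb, Z) ⊢ (q_3, babbbbb, ACZ) ⊢ (q_2, abbbbb, CACZ) ⊢ (q_2, abbbbb, ACZ) ⊢ (q_2, bbbbb, CZ) ⊢ (q_2, bbbbb, Z) ⊢ (q_1, bbbb, BZ) ⊢ (q_0, bbb, BBZ) ⊢ (q_1, bb, CBBZ) ⊢ (q_0, b, CCBBZ) ⊢ (q_3, ε, CBBZ)
All input consumed; M is in state q_3.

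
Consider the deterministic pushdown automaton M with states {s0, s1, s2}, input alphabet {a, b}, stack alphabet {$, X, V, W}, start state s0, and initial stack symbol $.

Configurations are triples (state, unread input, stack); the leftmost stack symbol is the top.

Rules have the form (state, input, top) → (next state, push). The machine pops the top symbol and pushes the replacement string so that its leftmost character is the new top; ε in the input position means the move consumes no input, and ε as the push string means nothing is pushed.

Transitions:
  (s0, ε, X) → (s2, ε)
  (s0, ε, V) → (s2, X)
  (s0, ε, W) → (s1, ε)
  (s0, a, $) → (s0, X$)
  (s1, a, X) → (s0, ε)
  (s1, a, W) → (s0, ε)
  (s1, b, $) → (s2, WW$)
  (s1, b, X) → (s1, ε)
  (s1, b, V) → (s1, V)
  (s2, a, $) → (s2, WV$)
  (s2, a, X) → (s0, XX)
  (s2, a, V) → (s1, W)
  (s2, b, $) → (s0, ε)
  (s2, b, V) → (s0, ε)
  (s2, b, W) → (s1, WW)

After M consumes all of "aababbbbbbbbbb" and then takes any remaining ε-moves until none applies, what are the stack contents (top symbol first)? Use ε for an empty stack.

(s0, aababbbbbbbbbb, $)
  read a, top $: go to s0, push X$ → (s0, ababbbbbbbbbb, X$)
  ε-move, top X: go to s2, push ε → (s2, ababbbbbbbbbb, $)
  read a, top $: go to s2, push WV$ → (s2, babbbbbbbbbb, WV$)
  read b, top W: go to s1, push WW → (s1, abbbbbbbbbb, WWV$)
  read a, top W: go to s0, push ε → (s0, bbbbbbbbbb, WV$)
  ε-move, top W: go to s1, push ε → (s1, bbbbbbbbbb, V$)
  read b, top V: go to s1, push V → (s1, bbbbbbbbb, V$)
  read b, top V: go to s1, push V → (s1, bbbbbbbb, V$)
  read b, top V: go to s1, push V → (s1, bbbbbbb, V$)
  read b, top V: go to s1, push V → (s1, bbbbbb, V$)
  read b, top V: go to s1, push V → (s1, bbbbb, V$)
  read b, top V: go to s1, push V → (s1, bbbb, V$)
  read b, top V: go to s1, push V → (s1, bbb, V$)
  read b, top V: go to s1, push V → (s1, bb, V$)
  read b, top V: go to s1, push V → (s1, b, V$)
  read b, top V: go to s1, push V → (s1, ε, V$)
All input consumed in state s1 with stack V$.

V$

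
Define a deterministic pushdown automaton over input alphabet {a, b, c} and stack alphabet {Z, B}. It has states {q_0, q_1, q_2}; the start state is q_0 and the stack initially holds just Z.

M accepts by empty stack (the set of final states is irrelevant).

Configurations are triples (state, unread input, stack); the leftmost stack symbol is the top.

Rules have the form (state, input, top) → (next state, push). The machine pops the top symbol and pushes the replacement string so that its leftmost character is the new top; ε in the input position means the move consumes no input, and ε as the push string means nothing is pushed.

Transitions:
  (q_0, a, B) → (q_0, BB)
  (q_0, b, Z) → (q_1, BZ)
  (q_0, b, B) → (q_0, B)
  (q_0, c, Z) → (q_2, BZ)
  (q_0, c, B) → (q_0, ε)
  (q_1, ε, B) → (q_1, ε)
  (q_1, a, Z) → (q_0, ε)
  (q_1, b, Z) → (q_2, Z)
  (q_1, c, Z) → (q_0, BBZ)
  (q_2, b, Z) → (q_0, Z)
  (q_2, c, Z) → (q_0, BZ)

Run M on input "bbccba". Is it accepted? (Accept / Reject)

Accept

(q_0, bbccba, Z)
  read b, top Z: go to q_1, push BZ → (q_1, bccba, BZ)
  ε-move, top B: go to q_1, push ε → (q_1, bccba, Z)
  read b, top Z: go to q_2, push Z → (q_2, ccba, Z)
  read c, top Z: go to q_0, push BZ → (q_0, cba, BZ)
  read c, top B: go to q_0, push ε → (q_0, ba, Z)
  read b, top Z: go to q_1, push BZ → (q_1, a, BZ)
  ε-move, top B: go to q_1, push ε → (q_1, a, Z)
  read a, top Z: go to q_0, push ε → (q_0, ε, ε)
All input consumed and the stack is empty.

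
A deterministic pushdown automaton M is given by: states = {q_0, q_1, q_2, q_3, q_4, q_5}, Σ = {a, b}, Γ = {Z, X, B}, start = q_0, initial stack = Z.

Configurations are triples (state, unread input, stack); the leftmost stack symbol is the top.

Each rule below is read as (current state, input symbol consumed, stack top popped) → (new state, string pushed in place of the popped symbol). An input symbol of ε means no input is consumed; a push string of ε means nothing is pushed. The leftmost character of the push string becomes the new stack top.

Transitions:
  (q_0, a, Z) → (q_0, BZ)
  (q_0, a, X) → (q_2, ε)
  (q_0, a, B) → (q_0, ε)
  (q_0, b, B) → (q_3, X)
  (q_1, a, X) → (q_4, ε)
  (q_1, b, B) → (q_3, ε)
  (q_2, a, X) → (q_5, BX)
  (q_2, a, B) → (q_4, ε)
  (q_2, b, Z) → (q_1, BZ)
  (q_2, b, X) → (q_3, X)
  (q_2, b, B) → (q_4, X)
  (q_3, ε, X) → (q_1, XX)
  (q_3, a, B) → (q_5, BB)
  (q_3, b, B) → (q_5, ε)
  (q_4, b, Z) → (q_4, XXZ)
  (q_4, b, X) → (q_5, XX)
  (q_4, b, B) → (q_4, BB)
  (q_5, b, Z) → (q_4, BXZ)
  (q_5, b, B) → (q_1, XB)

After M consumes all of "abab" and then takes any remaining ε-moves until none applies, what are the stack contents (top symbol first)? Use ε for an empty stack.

(q_0, abab, Z) ⊢ (q_0, bab, BZ) ⊢ (q_3, ab, XZ) ⊢ (q_1, ab, XXZ) ⊢ (q_4, b, XZ) ⊢ (q_5, ε, XXZ)
All input consumed in state q_5 with stack XXZ.

XXZ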